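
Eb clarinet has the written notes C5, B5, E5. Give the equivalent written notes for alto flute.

Ab5 G6 C6

First find concert pitch: the Eb clarinet sounds a minor third above written, so C5 B5 E5 sounds Eb5 D6 G5.
Then write for alto flute: it sounds a perfect fourth below written, so the part must be a perfect fourth above concert.
Eb5 → Ab5
D6 → G6
G5 → C6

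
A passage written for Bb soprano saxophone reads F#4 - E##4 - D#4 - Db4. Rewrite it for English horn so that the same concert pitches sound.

B4 A##4 G#4 Gb4

First find concert pitch: the Bb soprano saxophone sounds a major second below written, so F#4 E##4 D#4 Db4 sounds E4 D##4 C#4 Cb4.
Then write for English horn: it sounds a perfect fifth below written, so the part must be a perfect fifth above concert.
E4 → B4
D##4 → A##4
C#4 → G#4
Cb4 → Gb4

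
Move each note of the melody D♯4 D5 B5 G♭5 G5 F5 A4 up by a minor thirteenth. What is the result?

D#4 up a minor thirteenth is B5.
D5: a thirteenth up reaches B, and 20 semitones makes it Bb6.
B5: a thirteenth up reaches G, and 20 semitones makes it G7.
Gb5 up a minor thirteenth is Ebb7.
G5 up a minor thirteenth is Eb7.
A minor thirteenth up from F5 gives Db7.
A4 up a minor thirteenth is F6.

B5 Bb6 G7 Ebb7 Eb7 Db7 F6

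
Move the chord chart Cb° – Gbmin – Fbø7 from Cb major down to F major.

F° Cmin Bbø7

Cb major down to F major is a diminished fifth; each chord root moves by that interval while the quality stays the same.
Cb°: root Cb down a diminished fifth → F, giving F°.
Gbmin: root Gb down a diminished fifth → C, giving Cmin.
Fbø7: root Fb down a diminished fifth → Bb, giving Bbø7.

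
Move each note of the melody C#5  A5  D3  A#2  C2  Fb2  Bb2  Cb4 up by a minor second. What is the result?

C#5: a second up reaches D, and 1 semitone makes it D5.
A minor second up from A5 gives Bb5.
D3 up a minor second is Eb3.
A#2: a second up reaches B, and 1 semitone makes it B2.
C2 up a minor second is Db2.
Fb2: a second up reaches G, and 1 semitone makes it Gbb2.
Bb2 up a minor second is Cb3.
Cb4: a second up reaches D, and 1 semitone makes it Dbb4.

D5 Bb5 Eb3 B2 Db2 Gbb2 Cb3 Dbb4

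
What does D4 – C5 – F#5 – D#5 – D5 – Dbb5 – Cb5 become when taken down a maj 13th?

F2 Eb3 A3 F#3 F3 Fbb3 Ebb3

D4: a thirteenth down reaches F, and 21 semitones makes it F2.
C5: a thirteenth down reaches E, and 21 semitones makes it Eb3.
F#5 down a major thirteenth is A3.
A major thirteenth down from D#5 gives F#3.
D5 down a major thirteenth is F3.
A major thirteenth down from Dbb5 gives Fbb3.
A major thirteenth down from Cb5 gives Ebb3.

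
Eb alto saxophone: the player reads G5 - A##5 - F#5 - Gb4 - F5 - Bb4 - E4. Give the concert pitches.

The Eb alto saxophone sounds a major sixth below written, so transpose each written note down a major sixth.
G5 gives Bb4
A##5 gives C##5
F#5 gives A4
Gb4 gives Bbb3
F5 gives Ab4
Bb4 gives Db4
E4 gives G3

Bb4 C##5 A4 Bbb3 Ab4 Db4 G3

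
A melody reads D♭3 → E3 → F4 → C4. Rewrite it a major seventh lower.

Db3 to Ebb2
E3 to F2
F4 to Gb3
C4 to Db3

Ebb2 F2 Gb3 Db3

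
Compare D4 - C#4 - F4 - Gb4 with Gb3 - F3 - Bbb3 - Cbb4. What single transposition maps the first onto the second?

down an augmented fifth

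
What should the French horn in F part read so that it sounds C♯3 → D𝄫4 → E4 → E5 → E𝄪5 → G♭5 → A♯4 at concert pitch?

The French horn in F sounds a perfect fifth below written, so the written part must be a perfect fifth above concert — transpose each note up.
C#3 becomes G#3
Dbb4 becomes Abb4
E4 becomes B4
E5 becomes B5
E##5 becomes B##5
Gb5 becomes Db6
A#4 becomes E#5

G#3 Abb4 B4 B5 B##5 Db6 E#5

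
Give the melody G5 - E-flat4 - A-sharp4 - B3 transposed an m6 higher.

G5 -> Eb6
Eb4 -> Cb5
A#4 -> F#5
B3 -> G4

Eb6 Cb5 F#5 G4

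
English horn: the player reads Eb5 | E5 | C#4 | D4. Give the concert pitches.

Ab4 A4 F#3 G3

The English horn sounds a perfect fifth below written, so transpose each written note down a perfect fifth.
Eb5 becomes Ab4
E5 becomes A4
C#4 becomes F#3
D4 becomes G3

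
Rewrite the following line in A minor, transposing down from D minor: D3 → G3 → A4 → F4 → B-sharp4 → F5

D minor to A minor down is a perfect fourth, so every note moves down by that interval.
D3 -> A2
G3 -> D3
A4 -> E4
F4 -> C4
B#4 -> F##4
F5 -> C5

A2 D3 E4 C4 F##4 C5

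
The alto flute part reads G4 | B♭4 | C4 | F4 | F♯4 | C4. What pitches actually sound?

The alto flute sounds a perfect fourth below written, so transpose each written note down a perfect fourth.
G4 gives D4
Bb4 gives F4
C4 gives G3
F4 gives C4
F#4 gives C#4
C4 gives G3

D4 F4 G3 C4 C#4 G3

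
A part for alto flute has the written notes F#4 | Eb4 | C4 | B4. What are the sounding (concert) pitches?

The alto flute sounds a perfect fourth below written, so transpose each written note down a perfect fourth.
F#4 gives C#4
Eb4 gives Bb3
C4 gives G3
B4 gives F#4

C#4 Bb3 G3 F#4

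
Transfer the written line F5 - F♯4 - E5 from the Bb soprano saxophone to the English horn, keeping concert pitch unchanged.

Bb5 B4 A5

First find concert pitch: the Bb soprano saxophone sounds a major second below written, so F5 F♯4 E5 sounds Eb5 E4 D5.
Then write for English horn: it sounds a perfect fifth below written, so the part must be a perfect fifth above concert.
Eb5 → Bb5
E4 → B4
D5 → A5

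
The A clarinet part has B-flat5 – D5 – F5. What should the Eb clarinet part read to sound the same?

E5 G#4 B4

First find concert pitch: the A clarinet sounds a minor third below written, so B-flat5 D5 F5 sounds G5 B4 D5.
Then write for Eb clarinet: it sounds a minor third above written, so the part must be a minor third below concert.
G5 → E5
B4 → G#4
D5 → B4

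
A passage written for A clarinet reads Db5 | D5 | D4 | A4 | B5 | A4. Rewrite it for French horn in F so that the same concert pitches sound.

F5 F#5 F#4 C#5 D#6 C#5

First find concert pitch: the A clarinet sounds a minor third below written, so Db5 D5 D4 A4 B5 A4 sounds Bb4 B4 B3 F#4 G#5 F#4.
Then write for French horn in F: it sounds a perfect fifth below written, so the part must be a perfect fifth above concert.
Bb4 → F5
B4 → F#5
B3 → F#4
F#4 → C#5
G#5 → D#6
F#4 → C#5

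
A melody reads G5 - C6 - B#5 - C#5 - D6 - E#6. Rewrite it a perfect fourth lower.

A perfect fourth down from G5 gives D5.
C6: a fourth down reaches G, and 5 semitones makes it G5.
B#5: a fourth down reaches F, and 5 semitones makes it F##5.
C#5: a fourth down reaches G, and 5 semitones makes it G#4.
A perfect fourth down from D6 gives A5.
E#6: a fourth down reaches B, and 5 semitones makes it B#5.

D5 G5 F##5 G#4 A5 B#5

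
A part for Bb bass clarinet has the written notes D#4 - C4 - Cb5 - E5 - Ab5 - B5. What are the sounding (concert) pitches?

Written C4 on the Bb bass clarinet sounds as Bb2, a major ninth lower; apply that shift to every note.
D#4 to C#3
C4 to Bb2
Cb5 to Bbb3
E5 to D4
Ab5 to Gb4
B5 to A4

C#3 Bb2 Bbb3 D4 Gb4 A4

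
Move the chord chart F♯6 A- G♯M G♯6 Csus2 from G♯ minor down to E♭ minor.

Db6 Fb- EbM Eb6 Abbsus2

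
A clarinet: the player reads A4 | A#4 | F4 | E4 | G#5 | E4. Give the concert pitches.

F#4 F##4 D4 C#4 E#5 C#4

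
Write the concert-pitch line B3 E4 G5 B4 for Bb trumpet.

Written C4 sounds as Bb3 on the Bb trumpet, so concert pitches are written a major second up.
B3 gives C#4
E4 gives F#4
G5 gives A5
B4 gives C#5

C#4 F#4 A5 C#5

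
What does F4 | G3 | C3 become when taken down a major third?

Db4 Eb3 Ab2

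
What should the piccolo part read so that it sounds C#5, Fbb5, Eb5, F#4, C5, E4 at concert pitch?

C#4 Fbb4 Eb4 F#3 C4 E3

The piccolo sounds a perfect octave above written, so the written part must be a perfect octave below concert — transpose each note down.
C#5 becomes C#4
Fbb5 becomes Fbb4
Eb5 becomes Eb4
F#4 becomes F#3
C5 becomes C4
E4 becomes E3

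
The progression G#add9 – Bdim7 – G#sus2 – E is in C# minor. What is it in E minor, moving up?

Badd9 Ddim7 Bsus2 G

C# minor up to E minor is a minor third; each chord root moves by that interval while the quality stays the same.
G#add9: root G# up a minor third → B, giving Badd9.
Bdim7: root B up a minor third → D, giving Ddim7.
G#sus2: root G# up a minor third → B, giving Bsus2.
E: root E up a minor third → G, giving G.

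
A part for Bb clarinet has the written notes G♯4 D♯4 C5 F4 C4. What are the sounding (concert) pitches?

The Bb clarinet sounds a major second below written, so transpose each written note down a major second.
G#4 becomes F#4
D#4 becomes C#4
C5 becomes Bb4
F4 becomes Eb4
C4 becomes Bb3

F#4 C#4 Bb4 Eb4 Bb3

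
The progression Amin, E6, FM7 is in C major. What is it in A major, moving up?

C major up to A major is a major sixth; each chord root moves by that interval while the quality stays the same.
Amin: root A up a major sixth → F#, giving F#min.
E6: root E up a major sixth → C#, giving C#6.
FM7: root F up a major sixth → D, giving DM7.

F#min C#6 DM7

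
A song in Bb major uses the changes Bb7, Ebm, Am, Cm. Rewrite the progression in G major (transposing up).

Bb major up to G major is a major sixth; each chord root moves by that interval while the quality stays the same.
Bb7: root Bb up a major sixth → G, giving G7.
Ebm: root Eb up a major sixth → C, giving Cm.
Am: root A up a major sixth → F#, giving F#m.
Cm: root C up a major sixth → A, giving Am.

G7 Cm F#m Am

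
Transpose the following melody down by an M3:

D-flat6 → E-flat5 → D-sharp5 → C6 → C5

Bbb5 Cb5 B4 Ab5 Ab4

Db6: a third down reaches B, and 4 semitones makes it Bbb5.
A major third down from Eb5 gives Cb5.
A major third down from D#5 gives B4.
C6: a third down reaches A, and 4 semitones makes it Ab5.
A major third down from C5 gives Ab4.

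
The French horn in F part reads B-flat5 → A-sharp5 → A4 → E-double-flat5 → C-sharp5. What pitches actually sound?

Eb5 D#5 D4 Abb4 F#4

The French horn in F sounds a perfect fifth below written, so transpose each written note down a perfect fifth.
Bb5 -> Eb5
A#5 -> D#5
A4 -> D4
Ebb5 -> Abb4
C#5 -> F#4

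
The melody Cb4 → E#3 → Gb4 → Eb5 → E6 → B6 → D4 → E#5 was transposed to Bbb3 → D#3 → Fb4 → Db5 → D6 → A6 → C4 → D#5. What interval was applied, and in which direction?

down a major second

Take the first pair: Cb4 → Bbb3. C to B spans 2 letter names, so the interval is some kind of second.
Bbb3 to Cb4 is 2 semitones, which makes it a major second; the second version is lower, so the direction is down.
Checking another pair — E#5 → D#5 — gives the same interval.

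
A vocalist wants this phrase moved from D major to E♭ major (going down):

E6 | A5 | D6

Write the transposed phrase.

F5 Bb4 Eb5

D major to E♭ major down is a major seventh, so every note moves down by that interval.
E6 -> F5
A5 -> Bb4
D6 -> Eb5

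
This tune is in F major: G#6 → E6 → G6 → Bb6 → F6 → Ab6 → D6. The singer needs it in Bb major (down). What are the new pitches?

C#6 A5 C6 Eb6 Bb5 Db6 G5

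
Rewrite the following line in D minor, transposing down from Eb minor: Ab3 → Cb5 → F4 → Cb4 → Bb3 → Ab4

Eb minor to D minor down is a minor second, so every note moves down by that interval.
Ab3 -> G3
Cb5 -> Bb4
F4 -> E4
Cb4 -> Bb3
Bb3 -> A3
Ab4 -> G4

G3 Bb4 E4 Bb3 A3 G4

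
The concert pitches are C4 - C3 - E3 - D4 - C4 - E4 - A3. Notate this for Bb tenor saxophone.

The Bb tenor saxophone sounds a major ninth below written, so the written part must be a major ninth above concert — transpose each note up.
C4 to D5
C3 to D4
E3 to F#4
D4 to E5
C4 to D5
E4 to F#5
A3 to B4

D5 D4 F#4 E5 D5 F#5 B4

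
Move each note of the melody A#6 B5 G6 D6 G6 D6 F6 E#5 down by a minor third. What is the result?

F##6 G#5 E6 B5 E6 B5 D6 C##5

A#6: a third down reaches F, and 3 semitones makes it F##6.
A minor third down from B5 gives G#5.
A minor third down from G6 gives E6.
D6: a third down reaches B, and 3 semitones makes it B5.
G6: a third down reaches E, and 3 semitones makes it E6.
D6: a third down reaches B, and 3 semitones makes it B5.
F6 down a minor third is D6.
E#5 down a minor third is C##5.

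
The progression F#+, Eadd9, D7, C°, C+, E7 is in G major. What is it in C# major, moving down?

B#+ A#add9 G#7 F#° F#+ A#7

G major down to C# major is a diminished fifth; each chord root moves by that interval while the quality stays the same.
F#+: root F# down a diminished fifth → B#, giving B#+.
Eadd9: root E down a diminished fifth → A#, giving A#add9.
D7: root D down a diminished fifth → G#, giving G#7.
C°: root C down a diminished fifth → F#, giving F#°.
C+: root C down a diminished fifth → F#, giving F#+.
E7: root E down a diminished fifth → A#, giving A#7.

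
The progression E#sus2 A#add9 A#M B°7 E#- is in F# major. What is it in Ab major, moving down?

Gsus2 Cadd9 CM Db°7 G-

F# major down to Ab major is an augmented sixth; each chord root moves by that interval while the quality stays the same.
E#sus2: root E# down an augmented sixth → G, giving Gsus2.
A#add9: root A# down an augmented sixth → C, giving Cadd9.
A#M: root A# down an augmented sixth → C, giving CM.
B°7: root B down an augmented sixth → Db, giving Db°7.
E#-: root E# down an augmented sixth → G, giving G-.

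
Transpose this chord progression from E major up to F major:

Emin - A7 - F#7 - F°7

E major up to F major is a minor second; each chord root moves by that interval while the quality stays the same.
Emin: root E up a minor second → F, giving Fmin.
A7: root A up a minor second → Bb, giving Bb7.
F#7: root F# up a minor second → G, giving G7.
F°7: root F up a minor second → Gb, giving Gb°7.

Fmin Bb7 G7 Gb°7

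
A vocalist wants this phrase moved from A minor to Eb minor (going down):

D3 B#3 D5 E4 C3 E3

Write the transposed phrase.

Ab2 F#3 Ab4 Bb3 Gb2 Bb2

From A down to Eb is an augmented fourth; apply that to each pitch.
D3 to Ab2
B#3 to F#3
D5 to Ab4
E4 to Bb3
C3 to Gb2
E3 to Bb2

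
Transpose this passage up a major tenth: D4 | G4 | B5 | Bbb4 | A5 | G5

F#5 B5 D#7 Db6 C#7 B6

D4: a tenth up reaches F, and 16 semitones makes it F#5.
G4 up a major tenth is B5.
B5 up a major tenth is D#7.
Bbb4: a tenth up reaches D, and 16 semitones makes it Db6.
A5: a tenth up reaches C, and 16 semitones makes it C#7.
G5 up a major tenth is B6.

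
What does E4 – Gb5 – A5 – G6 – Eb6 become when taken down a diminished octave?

E#3 G4 A#4 G#5 E5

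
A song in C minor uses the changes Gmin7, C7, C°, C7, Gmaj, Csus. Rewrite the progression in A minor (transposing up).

Emin7 A7 A° A7 Emaj Asus

C minor up to A minor is a major sixth; each chord root moves by that interval while the quality stays the same.
Gmin7: root G up a major sixth → E, giving Emin7.
C7: root C up a major sixth → A, giving A7.
C°: root C up a major sixth → A, giving A°.
C7: root C up a major sixth → A, giving A7.
Gmaj: root G up a major sixth → E, giving Emaj.
Csus: root C up a major sixth → A, giving Asus.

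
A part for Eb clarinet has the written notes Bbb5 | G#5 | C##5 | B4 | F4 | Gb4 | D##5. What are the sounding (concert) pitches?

Dbb6 B5 E#5 D5 Ab4 Bbb4 F##5

The Eb clarinet sounds a minor third above written, so transpose each written note up a minor third.
Bbb5 to Dbb6
G#5 to B5
C##5 to E#5
B4 to D5
F4 to Ab4
Gb4 to Bbb4
D##5 to F##5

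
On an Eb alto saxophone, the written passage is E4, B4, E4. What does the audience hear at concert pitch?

G3 D4 G3

The Eb alto saxophone sounds a major sixth below written, so transpose each written note down a major sixth.
E4 -> G3
B4 -> D4
E4 -> G3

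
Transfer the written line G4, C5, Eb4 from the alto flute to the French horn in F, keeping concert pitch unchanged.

First find concert pitch: the alto flute sounds a perfect fourth below written, so G4 C5 Eb4 sounds D4 G4 Bb3.
Then write for French horn in F: it sounds a perfect fifth below written, so the part must be a perfect fifth above concert.
D4 → A4
G4 → D5
Bb3 → F4

A4 D5 F4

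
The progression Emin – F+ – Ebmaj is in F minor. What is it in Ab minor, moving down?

F minor down to Ab minor is a major sixth; each chord root moves by that interval while the quality stays the same.
Emin: root E down a major sixth → G, giving Gmin.
F+: root F down a major sixth → Ab, giving Ab+.
Ebmaj: root Eb down a major sixth → Gb, giving Gbmaj.

Gmin Ab+ Gbmaj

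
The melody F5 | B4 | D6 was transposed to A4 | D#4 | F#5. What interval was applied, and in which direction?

Take the first pair: F5 → A4. F to A spans 6 letter names, so the interval is some kind of sixth.
A4 to F5 is 8 semitones, which makes it a minor sixth; the second version is lower, so the direction is down.
Checking another pair — D6 → F#5 — gives the same interval.

down a minor sixth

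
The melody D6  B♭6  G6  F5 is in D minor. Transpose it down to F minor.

F5 Db6 Bb5 Ab4

From D down to F is a major sixth; apply that to each pitch.
D6 becomes F5
Bb6 becomes Db6
G6 becomes Bb5
F5 becomes Ab4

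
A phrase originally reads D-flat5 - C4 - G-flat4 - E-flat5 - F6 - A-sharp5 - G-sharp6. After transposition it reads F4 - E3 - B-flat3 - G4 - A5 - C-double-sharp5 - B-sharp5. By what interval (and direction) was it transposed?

From Db5 to F4 is 6 letter names — a sixth of some quality.
F4 to Db5 is 8 semitones, which makes it a minor sixth; the second version is lower, so the direction is down.
Checking another pair — G#6 → B#5 — gives the same interval.

down a minor sixth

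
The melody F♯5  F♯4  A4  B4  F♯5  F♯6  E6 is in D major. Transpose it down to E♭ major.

From D down to E♭ is a major seventh; apply that to each pitch.
F#5 → G4
F#4 → G3
A4 → Bb3
B4 → C4
F#5 → G4
F#6 → G5
E6 → F5

G4 G3 Bb3 C4 G4 G5 F5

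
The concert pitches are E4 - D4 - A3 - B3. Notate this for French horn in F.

The French horn in F sounds a perfect fifth below written, so the written part must be a perfect fifth above concert — transpose each note up.
E4 gives B4
D4 gives A4
A3 gives E4
B3 gives F#4

B4 A4 E4 F#4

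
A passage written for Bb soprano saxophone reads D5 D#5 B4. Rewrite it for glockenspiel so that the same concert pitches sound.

First find concert pitch: the Bb soprano saxophone sounds a major second below written, so D5 D#5 B4 sounds C5 C#5 A4.
Then write for glockenspiel: it sounds a perfect fifteenth above written, so the part must be a perfect fifteenth below concert.
C5 → C3
C#5 → C#3
A4 → A2

C3 C#3 A2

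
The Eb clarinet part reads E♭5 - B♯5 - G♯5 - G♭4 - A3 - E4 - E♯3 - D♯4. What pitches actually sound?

Gb5 D#6 B5 Bbb4 C4 G4 G#3 F#4

Written C4 on the Eb clarinet sounds as Eb4, a minor third higher; apply that shift to every note.
Eb5 → Gb5
B#5 → D#6
G#5 → B5
Gb4 → Bbb4
A3 → C4
E4 → G4
E#3 → G#3
D#4 → F#4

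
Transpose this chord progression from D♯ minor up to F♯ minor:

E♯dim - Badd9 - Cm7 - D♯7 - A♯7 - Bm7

D♯ minor up to F♯ minor is a minor third; each chord root moves by that interval while the quality stays the same.
E♯dim: root E♯ up a minor third → G#, giving G#dim.
Badd9: root B up a minor third → D, giving Dadd9.
Cm7: root C up a minor third → Eb, giving Ebm7.
D♯7: root D♯ up a minor third → F#, giving F#7.
A♯7: root A♯ up a minor third → C#, giving C#7.
Bm7: root B up a minor third → D, giving Dm7.

G#dim Dadd9 Ebm7 F#7 C#7 Dm7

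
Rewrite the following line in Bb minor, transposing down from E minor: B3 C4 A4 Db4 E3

F3 Gb3 Eb4 Abb3 Bb2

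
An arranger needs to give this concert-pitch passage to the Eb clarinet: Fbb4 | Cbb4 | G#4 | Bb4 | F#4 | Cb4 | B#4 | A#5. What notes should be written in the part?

Dbb4 Abb3 E#4 G4 D#4 Ab3 G##4 F##5

The Eb clarinet sounds a minor third above written, so the written part must be a minor third below concert — transpose each note down.
Fbb4 -> Dbb4
Cbb4 -> Abb3
G#4 -> E#4
Bb4 -> G4
F#4 -> D#4
Cb4 -> Ab3
B#4 -> G##4
A#5 -> F##5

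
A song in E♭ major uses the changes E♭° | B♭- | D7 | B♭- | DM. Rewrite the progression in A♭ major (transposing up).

Ab° Eb- G7 Eb- GM

E♭ major up to A♭ major is a perfect fourth; each chord root moves by that interval while the quality stays the same.
E♭°: root E♭ up a perfect fourth → Ab, giving Ab°.
B♭-: root B♭ up a perfect fourth → Eb, giving Eb-.
D7: root D up a perfect fourth → G, giving G7.
B♭-: root B♭ up a perfect fourth → Eb, giving Eb-.
DM: root D up a perfect fourth → G, giving GM.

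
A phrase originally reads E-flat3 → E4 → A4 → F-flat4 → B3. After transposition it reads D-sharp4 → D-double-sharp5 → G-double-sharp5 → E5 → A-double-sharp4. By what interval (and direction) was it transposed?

up an augmented seventh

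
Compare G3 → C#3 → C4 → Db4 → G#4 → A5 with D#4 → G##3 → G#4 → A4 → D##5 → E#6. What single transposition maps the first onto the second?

up an augmented fifth

Take the first pair: G3 → D#4. G to D spans 5 letter names, so the interval is some kind of fifth.
G3 to D#4 is 8 semitones, which makes it an augmented fifth; the second version is higher, so the direction is up.
Checking another pair — A5 → E#6 — gives the same interval.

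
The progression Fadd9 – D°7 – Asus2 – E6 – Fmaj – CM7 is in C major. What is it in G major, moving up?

C major up to G major is a perfect fifth; each chord root moves by that interval while the quality stays the same.
Fadd9: root F up a perfect fifth → C, giving Cadd9.
D°7: root D up a perfect fifth → A, giving A°7.
Asus2: root A up a perfect fifth → E, giving Esus2.
E6: root E up a perfect fifth → B, giving B6.
Fmaj: root F up a perfect fifth → C, giving Cmaj.
CM7: root C up a perfect fifth → G, giving GM7.

Cadd9 A°7 Esus2 B6 Cmaj GM7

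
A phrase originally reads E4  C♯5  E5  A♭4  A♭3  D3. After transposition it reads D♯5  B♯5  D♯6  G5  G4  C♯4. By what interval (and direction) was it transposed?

up a major seventh

From E4 to D#5 is 7 letter names — a seventh of some quality.
E4 to D#5 is 11 semitones, which makes it a major seventh; the second version is higher, so the direction is up.
Checking another pair — D3 → C#4 — gives the same interval.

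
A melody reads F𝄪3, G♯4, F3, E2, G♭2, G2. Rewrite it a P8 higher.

F##3 → F##4
G#4 → G#5
F3 → F4
E2 → E3
Gb2 → Gb3
G2 → G3

F##4 G#5 F4 E3 Gb3 G3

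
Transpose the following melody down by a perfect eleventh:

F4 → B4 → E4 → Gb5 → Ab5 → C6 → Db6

C3 F#3 B2 Db4 Eb4 G4 Ab4

F4 becomes C3
B4 becomes F#3
E4 becomes B2
Gb5 becomes Db4
Ab5 becomes Eb4
C6 becomes G4
Db6 becomes Ab4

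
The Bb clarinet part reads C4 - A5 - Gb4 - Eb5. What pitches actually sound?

Bb3 G5 Fb4 Db5

The Bb clarinet sounds a major second below written, so transpose each written note down a major second.
C4 → Bb3
A5 → G5
Gb4 → Fb4
Eb5 → Db5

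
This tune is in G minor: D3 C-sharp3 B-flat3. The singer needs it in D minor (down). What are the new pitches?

G minor to D minor down is a perfect fourth, so every note moves down by that interval.
D3 → A2
C#3 → G#2
Bb3 → F3

A2 G#2 F3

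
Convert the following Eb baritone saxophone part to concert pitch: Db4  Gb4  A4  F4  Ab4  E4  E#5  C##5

Fb2 Bbb2 C3 Ab2 Cb3 G2 G#3 E#3

The Eb baritone saxophone sounds a major thirteenth below written, so transpose each written note down a major thirteenth.
Db4 to Fb2
Gb4 to Bbb2
A4 to C3
F4 to Ab2
Ab4 to Cb3
E4 to G2
E#5 to G#3
C##5 to E#3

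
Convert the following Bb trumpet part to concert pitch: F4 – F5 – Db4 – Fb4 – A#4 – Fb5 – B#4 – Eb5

Eb4 Eb5 Cb4 Ebb4 G#4 Ebb5 A#4 Db5

The Bb trumpet sounds a major second below written, so transpose each written note down a major second.
F4 becomes Eb4
F5 becomes Eb5
Db4 becomes Cb4
Fb4 becomes Ebb4
A#4 becomes G#4
Fb5 becomes Ebb5
B#4 becomes A#4
Eb5 becomes Db5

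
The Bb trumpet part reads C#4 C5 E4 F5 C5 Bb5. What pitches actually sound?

Written C4 on the Bb trumpet sounds as Bb3, a major second lower; apply that shift to every note.
C#4 gives B3
C5 gives Bb4
E4 gives D4
F5 gives Eb5
C5 gives Bb4
Bb5 gives Ab5

B3 Bb4 D4 Eb5 Bb4 Ab5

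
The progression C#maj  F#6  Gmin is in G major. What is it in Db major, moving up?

Gmaj C6 Dbmin

G major up to Db major is a diminished fifth; each chord root moves by that interval while the quality stays the same.
C#maj: root C# up a diminished fifth → G, giving Gmaj.
F#6: root F# up a diminished fifth → C, giving C6.
Gmin: root G up a diminished fifth → Db, giving Dbmin.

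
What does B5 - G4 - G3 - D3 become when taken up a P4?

E6 C5 C4 G3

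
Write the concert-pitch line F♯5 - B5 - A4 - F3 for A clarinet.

A5 D6 C5 Ab3

Written C4 sounds as A3 on the A clarinet, so concert pitches are written a minor third up.
F#5 to A5
B5 to D6
A4 to C5
F3 to Ab3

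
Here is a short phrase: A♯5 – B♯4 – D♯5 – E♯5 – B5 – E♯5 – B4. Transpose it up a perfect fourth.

D#6 E#5 G#5 A#5 E6 A#5 E5

A#5 -> D#6
B#4 -> E#5
D#5 -> G#5
E#5 -> A#5
B5 -> E6
E#5 -> A#5
B4 -> E5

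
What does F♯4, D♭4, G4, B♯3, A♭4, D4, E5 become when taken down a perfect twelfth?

B2 Gb2 C3 E#2 Db3 G2 A3

F#4 -> B2
Db4 -> Gb2
G4 -> C3
B#3 -> E#2
Ab4 -> Db3
D4 -> G2
E5 -> A3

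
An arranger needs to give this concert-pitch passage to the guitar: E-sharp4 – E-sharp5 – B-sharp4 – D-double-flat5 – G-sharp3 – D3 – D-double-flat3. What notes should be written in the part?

E#5 E#6 B#5 Dbb6 G#4 D4 Dbb4

Written C4 sounds as C3 on the guitar, so concert pitches are written a perfect octave up.
E#4 to E#5
E#5 to E#6
B#4 to B#5
Dbb5 to Dbb6
G#3 to G#4
D3 to D4
Dbb3 to Dbb4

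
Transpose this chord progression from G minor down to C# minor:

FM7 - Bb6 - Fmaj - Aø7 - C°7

BM7 E6 Bmaj D#ø7 F#°7

G minor down to C# minor is a diminished fifth; each chord root moves by that interval while the quality stays the same.
FM7: root F down a diminished fifth → B, giving BM7.
Bb6: root Bb down a diminished fifth → E, giving E6.
Fmaj: root F down a diminished fifth → B, giving Bmaj.
Aø7: root A down a diminished fifth → D#, giving D#ø7.
C°7: root C down a diminished fifth → F#, giving F#°7.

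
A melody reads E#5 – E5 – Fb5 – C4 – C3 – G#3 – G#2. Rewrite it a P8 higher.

E#6 E6 Fb6 C5 C4 G#4 G#3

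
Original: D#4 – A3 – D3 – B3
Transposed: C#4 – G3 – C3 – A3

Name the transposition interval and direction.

down a major second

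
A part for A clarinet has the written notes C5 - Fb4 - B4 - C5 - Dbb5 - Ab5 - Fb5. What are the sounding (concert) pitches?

The A clarinet sounds a minor third below written, so transpose each written note down a minor third.
C5 becomes A4
Fb4 becomes Db4
B4 becomes G#4
C5 becomes A4
Dbb5 becomes Bbb4
Ab5 becomes F5
Fb5 becomes Db5

A4 Db4 G#4 A4 Bbb4 F5 Db5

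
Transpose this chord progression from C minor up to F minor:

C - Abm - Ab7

F Dbm Db7

C minor up to F minor is a perfect fourth; each chord root moves by that interval while the quality stays the same.
C: root C up a perfect fourth → F, giving F.
Abm: root Ab up a perfect fourth → Db, giving Dbm.
Ab7: root Ab up a perfect fourth → Db, giving Db7.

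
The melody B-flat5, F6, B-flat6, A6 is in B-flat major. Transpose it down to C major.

C5 G5 C6 B5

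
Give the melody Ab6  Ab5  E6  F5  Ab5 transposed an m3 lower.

F6 F5 C#6 D5 F5

Ab6 gives F6
Ab5 gives F5
E6 gives C#6
F5 gives D5
Ab5 gives F5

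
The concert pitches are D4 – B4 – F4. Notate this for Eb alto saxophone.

B4 G#5 D5

Written C4 sounds as Eb3 on the Eb alto saxophone, so concert pitches are written a major sixth up.
D4 gives B4
B4 gives G#5
F4 gives D5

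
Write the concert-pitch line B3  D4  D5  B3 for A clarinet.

Written C4 sounds as A3 on the A clarinet, so concert pitches are written a minor third up.
B3 → D4
D4 → F4
D5 → F5
B3 → D4

D4 F4 F5 D4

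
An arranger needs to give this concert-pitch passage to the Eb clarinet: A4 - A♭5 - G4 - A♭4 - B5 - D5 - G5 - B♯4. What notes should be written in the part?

F#4 F5 E4 F4 G#5 B4 E5 G##4

The Eb clarinet sounds a minor third above written, so the written part must be a minor third below concert — transpose each note down.
A4 gives F#4
Ab5 gives F5
G4 gives E4
Ab4 gives F4
B5 gives G#5
D5 gives B4
G5 gives E5
B#4 gives G##4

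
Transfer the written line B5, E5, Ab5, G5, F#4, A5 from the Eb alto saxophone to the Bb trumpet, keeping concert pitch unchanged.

First find concert pitch: the Eb alto saxophone sounds a major sixth below written, so B5 E5 Ab5 G5 F#4 A5 sounds D5 G4 Cb5 Bb4 A3 C5.
Then write for Bb trumpet: it sounds a major second below written, so the part must be a major second above concert.
D5 → E5
G4 → A4
Cb5 → Db5
Bb4 → C5
A3 → B3
C5 → D5

E5 A4 Db5 C5 B3 D5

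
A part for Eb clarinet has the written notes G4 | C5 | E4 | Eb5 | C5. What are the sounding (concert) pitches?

Written C4 on the Eb clarinet sounds as Eb4, a minor third higher; apply that shift to every note.
G4 to Bb4
C5 to Eb5
E4 to G4
Eb5 to Gb5
C5 to Eb5

Bb4 Eb5 G4 Gb5 Eb5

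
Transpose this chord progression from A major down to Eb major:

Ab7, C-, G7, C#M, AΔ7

Ebb7 Gb- Db7 GM EbΔ7

A major down to Eb major is an augmented fourth; each chord root moves by that interval while the quality stays the same.
Ab7: root Ab down an augmented fourth → Ebb, giving Ebb7.
C-: root C down an augmented fourth → Gb, giving Gb-.
G7: root G down an augmented fourth → Db, giving Db7.
C#M: root C# down an augmented fourth → G, giving GM.
AΔ7: root A down an augmented fourth → Eb, giving EbΔ7.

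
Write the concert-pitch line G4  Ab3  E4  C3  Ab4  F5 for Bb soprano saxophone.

A4 Bb3 F#4 D3 Bb4 G5

Written C4 sounds as Bb3 on the Bb soprano saxophone, so concert pitches are written a major second up.
G4 → A4
Ab3 → Bb3
E4 → F#4
C3 → D3
Ab4 → Bb4
F5 → G5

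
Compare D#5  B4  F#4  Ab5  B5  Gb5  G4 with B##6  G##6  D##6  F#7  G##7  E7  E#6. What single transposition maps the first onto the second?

From D#5 to B##6 is 13 letter names — a thirteenth of some quality.
D#5 to B##6 is 22 semitones, which makes it an augmented thirteenth; the second version is higher, so the direction is up.
Checking another pair — G4 → E#6 — gives the same interval.

up an augmented thirteenth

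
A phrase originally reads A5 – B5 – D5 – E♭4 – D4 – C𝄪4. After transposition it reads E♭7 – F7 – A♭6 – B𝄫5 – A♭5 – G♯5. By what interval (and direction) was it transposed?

up a diminished twelfth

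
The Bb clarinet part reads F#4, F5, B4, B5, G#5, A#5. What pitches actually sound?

The Bb clarinet sounds a major second below written, so transpose each written note down a major second.
F#4 gives E4
F5 gives Eb5
B4 gives A4
B5 gives A5
G#5 gives F#5
A#5 gives G#5

E4 Eb5 A4 A5 F#5 G#5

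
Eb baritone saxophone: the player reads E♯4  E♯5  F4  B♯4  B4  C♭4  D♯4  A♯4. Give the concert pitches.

Written C4 on the Eb baritone saxophone sounds as Eb2, a major thirteenth lower; apply that shift to every note.
E#4 to G#2
E#5 to G#3
F4 to Ab2
B#4 to D#3
B4 to D3
Cb4 to Ebb2
D#4 to F#2
A#4 to C#3

G#2 G#3 Ab2 D#3 D3 Ebb2 F#2 C#3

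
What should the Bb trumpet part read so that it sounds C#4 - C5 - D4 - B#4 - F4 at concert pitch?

D#4 D5 E4 C##5 G4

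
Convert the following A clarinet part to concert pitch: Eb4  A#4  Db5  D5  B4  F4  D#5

C4 F##4 Bb4 B4 G#4 D4 B#4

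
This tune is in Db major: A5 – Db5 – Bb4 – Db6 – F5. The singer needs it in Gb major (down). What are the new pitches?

D5 Gb4 Eb4 Gb5 Bb4

Db major to Gb major down is a perfect fifth, so every note moves down by that interval.
A5 gives D5
Db5 gives Gb4
Bb4 gives Eb4
Db6 gives Gb5
F5 gives Bb4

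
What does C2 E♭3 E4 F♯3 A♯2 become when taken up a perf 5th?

G2 Bb3 B4 C#4 E#3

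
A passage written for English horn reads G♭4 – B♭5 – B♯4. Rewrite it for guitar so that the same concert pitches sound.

First find concert pitch: the English horn sounds a perfect fifth below written, so G♭4 B♭5 B♯4 sounds Cb4 Eb5 E#4.
Then write for guitar: it sounds a perfect octave below written, so the part must be a perfect octave above concert.
Cb4 → Cb5
Eb5 → Eb6
E#4 → E#5

Cb5 Eb6 E#5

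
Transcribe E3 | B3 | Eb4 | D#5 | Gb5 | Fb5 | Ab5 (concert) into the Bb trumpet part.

Written C4 sounds as Bb3 on the Bb trumpet, so concert pitches are written a major second up.
E3 to F#3
B3 to C#4
Eb4 to F4
D#5 to E#5
Gb5 to Ab5
Fb5 to Gb5
Ab5 to Bb5

F#3 C#4 F4 E#5 Ab5 Gb5 Bb5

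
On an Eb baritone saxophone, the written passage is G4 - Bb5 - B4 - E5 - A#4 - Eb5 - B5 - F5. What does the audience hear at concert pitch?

The Eb baritone saxophone sounds a major thirteenth below written, so transpose each written note down a major thirteenth.
G4 gives Bb2
Bb5 gives Db4
B4 gives D3
E5 gives G3
A#4 gives C#3
Eb5 gives Gb3
B5 gives D4
F5 gives Ab3

Bb2 Db4 D3 G3 C#3 Gb3 D4 Ab3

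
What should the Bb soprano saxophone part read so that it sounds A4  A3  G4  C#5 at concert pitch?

Written C4 sounds as Bb3 on the Bb soprano saxophone, so concert pitches are written a major second up.
A4 -> B4
A3 -> B3
G4 -> A4
C#5 -> D#5

B4 B3 A4 D#5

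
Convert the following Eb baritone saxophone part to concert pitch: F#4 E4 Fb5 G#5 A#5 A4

The Eb baritone saxophone sounds a major thirteenth below written, so transpose each written note down a major thirteenth.
F#4 -> A2
E4 -> G2
Fb5 -> Abb3
G#5 -> B3
A#5 -> C#4
A4 -> C3

A2 G2 Abb3 B3 C#4 C3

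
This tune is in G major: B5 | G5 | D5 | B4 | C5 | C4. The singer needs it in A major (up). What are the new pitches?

From G up to A is a major second; apply that to each pitch.
B5 to C#6
G5 to A5
D5 to E5
B4 to C#5
C5 to D5
C4 to D4

C#6 A5 E5 C#5 D5 D4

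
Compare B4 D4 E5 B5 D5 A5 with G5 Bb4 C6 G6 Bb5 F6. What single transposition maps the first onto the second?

up a minor sixth

From B4 to G5 is 6 letter names — a sixth of some quality.
B4 to G5 is 8 semitones, which makes it a minor sixth; the second version is higher, so the direction is up.
Checking another pair — A5 → F6 — gives the same interval.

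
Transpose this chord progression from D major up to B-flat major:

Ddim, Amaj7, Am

Bbdim Fmaj7 Fm

D major up to B-flat major is a minor sixth; each chord root moves by that interval while the quality stays the same.
Ddim: root D up a minor sixth → Bb, giving Bbdim.
Amaj7: root A up a minor sixth → F, giving Fmaj7.
Am: root A up a minor sixth → F, giving Fm.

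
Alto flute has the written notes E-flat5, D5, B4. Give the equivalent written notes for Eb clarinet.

First find concert pitch: the alto flute sounds a perfect fourth below written, so E-flat5 D5 B4 sounds Bb4 A4 F#4.
Then write for Eb clarinet: it sounds a minor third above written, so the part must be a minor third below concert.
Bb4 → G4
A4 → F#4
F#4 → D#4

G4 F#4 D#4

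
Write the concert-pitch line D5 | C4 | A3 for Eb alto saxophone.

B5 A4 F#4

Written C4 sounds as Eb3 on the Eb alto saxophone, so concert pitches are written a major sixth up.
D5 → B5
C4 → A4
A3 → F#4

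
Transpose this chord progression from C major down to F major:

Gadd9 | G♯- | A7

C major down to F major is a perfect fifth; each chord root moves by that interval while the quality stays the same.
Gadd9: root G down a perfect fifth → C, giving Cadd9.
G♯-: root G♯ down a perfect fifth → C#, giving C#-.
A7: root A down a perfect fifth → D, giving D7.

Cadd9 C#- D7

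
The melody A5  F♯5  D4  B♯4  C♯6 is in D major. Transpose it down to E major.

B4 G#4 E3 C##4 D#5

D major to E major down is a minor seventh, so every note moves down by that interval.
A5 → B4
F#5 → G#4
D4 → E3
B#4 → C##4
C#6 → D#5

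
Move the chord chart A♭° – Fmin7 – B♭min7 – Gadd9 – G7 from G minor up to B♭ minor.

Cb° Abmin7 Dbmin7 Bbadd9 Bb7

G minor up to B♭ minor is a minor third; each chord root moves by that interval while the quality stays the same.
A♭°: root A♭ up a minor third → Cb, giving Cb°.
Fmin7: root F up a minor third → Ab, giving Abmin7.
B♭min7: root B♭ up a minor third → Db, giving Dbmin7.
Gadd9: root G up a minor third → Bb, giving Bbadd9.
G7: root G up a minor third → Bb, giving Bb7.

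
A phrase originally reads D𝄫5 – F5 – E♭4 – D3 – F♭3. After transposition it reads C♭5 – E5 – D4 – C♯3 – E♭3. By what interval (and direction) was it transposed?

down a minor second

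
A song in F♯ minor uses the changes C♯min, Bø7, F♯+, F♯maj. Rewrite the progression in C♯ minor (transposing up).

G#min F#ø7 C#+ C#maj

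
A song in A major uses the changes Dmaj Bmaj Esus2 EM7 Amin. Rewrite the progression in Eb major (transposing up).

A major up to Eb major is a diminished fifth; each chord root moves by that interval while the quality stays the same.
Dmaj: root D up a diminished fifth → Ab, giving Abmaj.
Bmaj: root B up a diminished fifth → F, giving Fmaj.
Esus2: root E up a diminished fifth → Bb, giving Bbsus2.
EM7: root E up a diminished fifth → Bb, giving BbM7.
Amin: root A up a diminished fifth → Eb, giving Ebmin.

Abmaj Fmaj Bbsus2 BbM7 Ebmin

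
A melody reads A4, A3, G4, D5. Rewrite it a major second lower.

G4 G3 F4 C5

A4 -> G4
A3 -> G3
G4 -> F4
D5 -> C5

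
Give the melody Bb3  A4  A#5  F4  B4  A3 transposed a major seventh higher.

A4 G#5 G##6 E5 A#5 G#4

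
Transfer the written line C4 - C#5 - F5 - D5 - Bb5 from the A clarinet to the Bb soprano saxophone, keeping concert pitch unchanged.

B3 B#4 E5 C#5 A5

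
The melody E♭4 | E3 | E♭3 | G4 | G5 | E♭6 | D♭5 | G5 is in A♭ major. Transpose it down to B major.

From A♭ down to B is a diminished seventh; apply that to each pitch.
Eb4 becomes F#3
E3 becomes F##2
Eb3 becomes F#2
G4 becomes A#3
G5 becomes A#4
Eb6 becomes F#5
Db5 becomes E4
G5 becomes A#4

F#3 F##2 F#2 A#3 A#4 F#5 E4 A#4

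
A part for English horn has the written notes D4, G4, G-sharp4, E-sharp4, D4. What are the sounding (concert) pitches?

Written C4 on the English horn sounds as F3, a perfect fifth lower; apply that shift to every note.
D4 becomes G3
G4 becomes C4
G#4 becomes C#4
E#4 becomes A#3
D4 becomes G3

G3 C4 C#4 A#3 G3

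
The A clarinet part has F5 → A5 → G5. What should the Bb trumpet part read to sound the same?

E5 G#5 F#5

First find concert pitch: the A clarinet sounds a minor third below written, so F5 A5 G5 sounds D5 F#5 E5.
Then write for Bb trumpet: it sounds a major second below written, so the part must be a major second above concert.
D5 → E5
F#5 → G#5
E5 → F#5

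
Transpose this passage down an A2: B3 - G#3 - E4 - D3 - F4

Ab3 F3 Db4 Cb3 Ebb4

B3 gives Ab3
G#3 gives F3
E4 gives Db4
D3 gives Cb3
F4 gives Ebb4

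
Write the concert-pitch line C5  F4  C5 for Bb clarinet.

Written C4 sounds as Bb3 on the Bb clarinet, so concert pitches are written a major second up.
C5 becomes D5
F4 becomes G4
C5 becomes D5

D5 G4 D5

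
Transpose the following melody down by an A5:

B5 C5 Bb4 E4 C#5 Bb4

Eb5 Fb4 Ebb4 Ab3 F4 Ebb4

B5 to Eb5
C5 to Fb4
Bb4 to Ebb4
E4 to Ab3
C#5 to F4
Bb4 to Ebb4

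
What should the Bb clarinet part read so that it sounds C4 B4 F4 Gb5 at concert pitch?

D4 C#5 G4 Ab5

The Bb clarinet sounds a major second below written, so the written part must be a major second above concert — transpose each note up.
C4 becomes D4
B4 becomes C#5
F4 becomes G4
Gb5 becomes Ab5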